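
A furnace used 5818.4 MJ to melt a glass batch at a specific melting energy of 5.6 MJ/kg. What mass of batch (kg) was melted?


Rearrange E = m * s for m:
  m = E / s
  m = 5818.4 / 5.6 = 1039.0 kg

1039.0 kg


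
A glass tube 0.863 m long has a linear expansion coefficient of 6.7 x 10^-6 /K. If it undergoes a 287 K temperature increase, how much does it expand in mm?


Thermal expansion formula: dL = alpha * L0 * dT
  dL = (6.7 x 10^-6) * 0.863 * 287 = 0.00165946 m
Convert to mm: 0.00165946 * 1000 = 1.6595 mm

1.6595 mm


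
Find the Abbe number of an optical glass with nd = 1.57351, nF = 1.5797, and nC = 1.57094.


Abbe number formula: Vd = (nd - 1) / (nF - nC)
  nd - 1 = 1.57351 - 1 = 0.57351
  nF - nC = 1.5797 - 1.57094 = 0.00876
  Vd = 0.57351 / 0.00876 = 65.47

65.47


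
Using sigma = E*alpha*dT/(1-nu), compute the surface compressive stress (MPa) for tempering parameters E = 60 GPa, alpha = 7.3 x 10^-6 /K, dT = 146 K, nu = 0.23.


Tempering stress: sigma = E * alpha * dT / (1 - nu)
  E (MPa) = 60 * 1000 = 60000
  Numerator = 60000 * (7.3 x 10^-6) * 146 = 63.948
  Denominator = 1 - 0.23 = 0.77
  sigma = 63.948 / 0.77 = 83.0 MPa

83.0 MPa


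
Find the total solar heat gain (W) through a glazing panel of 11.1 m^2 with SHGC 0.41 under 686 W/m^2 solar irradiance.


Solar heat gain: Q = Area * SHGC * Irradiance
  Q = 11.1 * 0.41 * 686 = 3122 W

3122 W


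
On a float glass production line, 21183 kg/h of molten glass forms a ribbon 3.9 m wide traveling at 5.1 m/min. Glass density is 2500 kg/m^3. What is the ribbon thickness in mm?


Ribbon cross-section from mass balance:
  Volume rate = throughput / density = 21183 / 2500 = 8.4732 m^3/h
  thickness = volume rate / (speed * 60 * width), i.e.
  thickness = throughput / (60 * speed * width * density) * 1000
  thickness = 21183 / (60 * 5.1 * 3.9 * 2500) * 1000 = 7.1 mm

7.1 mm


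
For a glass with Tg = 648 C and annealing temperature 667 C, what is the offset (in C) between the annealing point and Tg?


Offset = T_anneal - Tg:
  offset = 667 - 648 = 19 C

19 C


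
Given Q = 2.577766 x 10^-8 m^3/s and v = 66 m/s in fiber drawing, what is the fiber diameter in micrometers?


Cross-sectional area from continuity:
  A = Q / v = 2.577766 x 10^-8 / 66 = 3.905706 x 10^-10 m^2
Diameter from circular cross-section:
  d = sqrt(4A / pi) * 10^6 (m -> um)
  d = sqrt(4 * 3.905706 x 10^-10 / pi) * 10^6 = 22.3 um

22.3 um


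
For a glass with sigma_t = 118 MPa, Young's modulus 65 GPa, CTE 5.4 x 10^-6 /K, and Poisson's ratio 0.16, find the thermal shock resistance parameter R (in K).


Thermal shock resistance: R = sigma * (1 - nu) / (E * alpha)
  Numerator = 118 * (1 - 0.16) = 99.12
  Denominator = 65 * 1000 * (5.4 x 10^-6) = 0.351
  R = 99.12 / 0.351 = 282.4 K

282.4 K


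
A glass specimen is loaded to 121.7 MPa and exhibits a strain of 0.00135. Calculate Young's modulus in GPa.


Young's modulus: E = stress / strain
  E = 121.7 MPa / 0.00135 = 90148.15 MPa
Convert to GPa: 90148.15 / 1000 = 90.15 GPa

90.15 GPa


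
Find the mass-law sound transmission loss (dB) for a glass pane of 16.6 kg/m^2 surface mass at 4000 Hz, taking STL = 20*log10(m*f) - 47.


Mass law: STL = 20 * log10(m * f) - 47
  m * f = 16.6 * 4000 = 66400
  log10(66400) = 4.82217
  STL = 20 * 4.82217 - 47 = 96.4434 - 47 = 49.4 dB

49.4 dB


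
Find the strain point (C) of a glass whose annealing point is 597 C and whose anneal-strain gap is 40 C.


Strain point = annealing point - difference:
  T_strain = 597 - 40 = 557 C

557 C


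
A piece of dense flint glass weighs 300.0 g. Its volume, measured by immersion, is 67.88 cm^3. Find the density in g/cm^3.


Use the definition of density:
  rho = mass / volume
  rho = 300.0 / 67.88 = 4.42 g/cm^3

4.42 g/cm^3


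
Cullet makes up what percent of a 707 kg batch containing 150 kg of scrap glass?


Cullet ratio = (cullet mass / total batch mass) * 100
  Ratio = 150 / 707 * 100 = 21.22%

21.22%


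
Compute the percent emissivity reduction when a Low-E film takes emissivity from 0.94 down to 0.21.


Percentage reduction = (1 - coated/uncoated) * 100
  Ratio = 0.21 / 0.94 = 0.2234
  Reduction = (1 - 0.2234) * 100 = 77.7%

77.7%


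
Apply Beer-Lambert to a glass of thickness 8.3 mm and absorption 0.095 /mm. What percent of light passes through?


Beer-Lambert law: T = exp(-alpha * thickness)
  exponent = -0.095 * 8.3 = -0.7885
  T = exp(-0.7885) = 0.4545
  Percentage = 0.4545 * 100 = 45.45%

45.45%


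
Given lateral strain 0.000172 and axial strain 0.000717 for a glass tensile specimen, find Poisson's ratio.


Poisson's ratio: nu = lateral strain / axial strain
  nu = 0.000172 / 0.000717 = 0.2399

0.2399


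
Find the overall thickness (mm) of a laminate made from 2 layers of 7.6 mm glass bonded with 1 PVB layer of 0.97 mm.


Total thickness = glass contribution + PVB contribution
  Glass: 2 * 7.6 = 15.2 mm
  PVB: 1 * 0.97 = 0.97 mm
  Total = 15.2 + 0.97 = 16.17 mm

16.17 mm


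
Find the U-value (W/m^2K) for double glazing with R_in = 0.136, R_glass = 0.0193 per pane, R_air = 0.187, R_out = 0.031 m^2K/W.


Total thermal resistance (series):
  R_total = R_in + R_glass + R_air + R_glass + R_out
  R_total = 0.136 + 0.0193 + 0.187 + 0.0193 + 0.031 = 0.3926 m^2K/W
U-value = 1 / R_total = 1 / 0.3926 = 2.547 W/m^2K

2.547 W/m^2K


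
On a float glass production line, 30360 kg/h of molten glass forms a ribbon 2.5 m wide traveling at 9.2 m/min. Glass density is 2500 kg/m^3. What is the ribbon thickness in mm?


Ribbon cross-section from mass balance:
  Volume rate = throughput / density = 30360 / 2500 = 12.144 m^3/h
  thickness = volume rate / (speed * 60 * width), i.e.
  thickness = throughput / (60 * speed * width * density) * 1000
  thickness = 30360 / (60 * 9.2 * 2.5 * 2500) * 1000 = 8.8 mm

8.8 mm


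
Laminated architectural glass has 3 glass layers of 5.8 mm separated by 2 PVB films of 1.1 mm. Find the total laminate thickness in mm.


Total thickness = glass contribution + PVB contribution
  Glass: 3 * 5.8 = 17.4 mm
  PVB: 2 * 1.1 = 2.2 mm
  Total = 17.4 + 2.2 = 19.6 mm

19.6 mm


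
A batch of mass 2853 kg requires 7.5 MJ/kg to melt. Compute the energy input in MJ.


Total energy = mass * specific energy
  E = 2853 * 7.5 = 21397.5 MJ

21397.5 MJ


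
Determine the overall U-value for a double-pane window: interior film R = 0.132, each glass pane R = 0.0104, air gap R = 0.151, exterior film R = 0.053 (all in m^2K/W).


Total thermal resistance (series):
  R_total = R_in + R_glass + R_air + R_glass + R_out
  R_total = 0.132 + 0.0104 + 0.151 + 0.0104 + 0.053 = 0.3568 m^2K/W
U-value = 1 / R_total = 1 / 0.3568 = 2.803 W/m^2K

2.803 W/m^2K


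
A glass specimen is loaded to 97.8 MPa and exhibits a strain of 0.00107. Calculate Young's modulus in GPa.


Young's modulus: E = stress / strain
  E = 97.8 MPa / 0.00107 = 91401.87 MPa
Convert to GPa: 91401.87 / 1000 = 91.4 GPa

91.4 GPa


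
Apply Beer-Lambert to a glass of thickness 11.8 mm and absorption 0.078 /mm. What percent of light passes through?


Beer-Lambert law: T = exp(-alpha * thickness)
  exponent = -0.078 * 11.8 = -0.9204
  T = exp(-0.9204) = 0.3984
  Percentage = 0.3984 * 100 = 39.84%

39.84%


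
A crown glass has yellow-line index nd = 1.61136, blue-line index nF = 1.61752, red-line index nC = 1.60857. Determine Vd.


Abbe number formula: Vd = (nd - 1) / (nF - nC)
  nd - 1 = 1.61136 - 1 = 0.61136
  nF - nC = 1.61752 - 1.60857 = 0.00895
  Vd = 0.61136 / 0.00895 = 68.31

68.31


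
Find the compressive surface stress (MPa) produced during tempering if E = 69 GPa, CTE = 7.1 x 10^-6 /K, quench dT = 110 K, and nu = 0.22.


Tempering stress: sigma = E * alpha * dT / (1 - nu)
  E (MPa) = 69 * 1000 = 69000
  Numerator = 69000 * (7.1 x 10^-6) * 110 = 53.889
  Denominator = 1 - 0.22 = 0.78
  sigma = 53.889 / 0.78 = 69.1 MPa

69.1 MPa


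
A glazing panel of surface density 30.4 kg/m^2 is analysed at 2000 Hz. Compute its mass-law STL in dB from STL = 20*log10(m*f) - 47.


Mass law: STL = 20 * log10(m * f) - 47
  m * f = 30.4 * 2000 = 60800
  log10(60800) = 4.7839
  STL = 20 * 4.7839 - 47 = 95.678 - 47 = 48.7 dB

48.7 dB


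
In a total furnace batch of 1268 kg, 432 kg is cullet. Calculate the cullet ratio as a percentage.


Cullet ratio = (cullet mass / total batch mass) * 100
  Ratio = 432 / 1268 * 100 = 34.07%

34.07%


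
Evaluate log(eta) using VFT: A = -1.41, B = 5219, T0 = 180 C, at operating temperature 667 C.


VFT equation: log(eta) = A + B / (T - T0)
  T - T0 = 667 - 180 = 487
  B / (T - T0) = 5219 / 487 = 10.717
  log(eta) = -1.41 + 10.717 = 9.307

9.307


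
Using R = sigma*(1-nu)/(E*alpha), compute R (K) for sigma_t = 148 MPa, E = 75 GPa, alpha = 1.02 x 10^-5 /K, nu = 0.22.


Thermal shock resistance: R = sigma * (1 - nu) / (E * alpha)
  Numerator = 148 * (1 - 0.22) = 115.44
  Denominator = 75 * 1000 * (1.02 x 10^-5) = 0.765
  R = 115.44 / 0.765 = 150.9 K

150.9 K


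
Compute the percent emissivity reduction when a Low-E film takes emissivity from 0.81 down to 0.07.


Percentage reduction = (1 - coated/uncoated) * 100
  Ratio = 0.07 / 0.81 = 0.0864
  Reduction = (1 - 0.0864) * 100 = 91.4%

91.4%


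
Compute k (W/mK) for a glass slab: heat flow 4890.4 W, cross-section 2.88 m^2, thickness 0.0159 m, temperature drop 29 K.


Fourier's law rearranged: k = Q * t / (A * dT)
  Numerator = 4890.4 * 0.0159 = 77.75736
  Denominator = 2.88 * 29 = 83.52
  k = 77.75736 / 83.52 = 0.931 W/mK

0.931 W/mK


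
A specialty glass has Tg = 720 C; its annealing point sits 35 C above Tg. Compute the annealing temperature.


The annealing temperature is Tg plus the offset:
  T_anneal = 720 + 35 = 755 C

755 C


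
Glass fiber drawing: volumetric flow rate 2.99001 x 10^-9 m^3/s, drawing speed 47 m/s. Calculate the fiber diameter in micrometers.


Cross-sectional area from continuity:
  A = Q / v = 2.99001 x 10^-9 / 47 = 6.361723 x 10^-11 m^2
Diameter from circular cross-section:
  d = sqrt(4A / pi) * 10^6 (m -> um)
  d = sqrt(4 * 6.361723 x 10^-11 / pi) * 10^6 = 9.0 um

9.0 um


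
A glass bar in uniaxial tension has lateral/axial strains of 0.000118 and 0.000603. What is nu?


Poisson's ratio: nu = lateral strain / axial strain
  nu = 0.000118 / 0.000603 = 0.1957

0.1957


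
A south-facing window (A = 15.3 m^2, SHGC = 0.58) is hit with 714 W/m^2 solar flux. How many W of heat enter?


Solar heat gain: Q = Area * SHGC * Irradiance
  Q = 15.3 * 0.58 * 714 = 6336 W

6336 W


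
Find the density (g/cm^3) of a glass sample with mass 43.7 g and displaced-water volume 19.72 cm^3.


Use the definition of density:
  rho = mass / volume
  rho = 43.7 / 19.72 = 2.216 g/cm^3

2.216 g/cm^3


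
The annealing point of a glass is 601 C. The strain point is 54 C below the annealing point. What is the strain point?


Strain point = annealing point - difference:
  T_strain = 601 - 54 = 547 C

547 C


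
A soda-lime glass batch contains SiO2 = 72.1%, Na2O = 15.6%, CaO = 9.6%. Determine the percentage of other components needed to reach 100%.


Sum the three major oxides:
  SiO2 + Na2O + CaO = 72.1 + 15.6 + 9.6 = 97.3%
Subtract from 100%:
  Others = 100 - 97.3 = 2.7%

2.7%


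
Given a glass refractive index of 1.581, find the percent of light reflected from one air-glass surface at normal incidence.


Fresnel reflectance at normal incidence:
  R = ((n - 1)/(n + 1))^2
  (n - 1)/(n + 1) = (1.581 - 1)/(1.581 + 1) = 0.225107
  R = 0.225107^2 = 0.0506732
  R(%) = 0.0506732 * 100 = 5.067%

5.067%


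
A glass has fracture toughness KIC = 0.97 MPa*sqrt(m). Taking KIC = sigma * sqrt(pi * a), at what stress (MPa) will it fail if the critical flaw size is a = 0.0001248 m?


Rearrange KIC = sigma * sqrt(pi * a):
  sigma = KIC / sqrt(pi * a)
  sqrt(pi * 0.0001248) = 0.019801
  sigma = 0.97 / 0.019801 = 48.99 MPa

48.99 MPa


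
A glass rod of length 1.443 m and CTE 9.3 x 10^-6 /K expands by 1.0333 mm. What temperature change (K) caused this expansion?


Rearrange dL = alpha * L0 * dT for dT:
  dT = dL / (alpha * L0)
  dL (m) = 1.0333 / 1000 = 0.0010333
  dT = 0.0010333 / ((9.3 x 10^-6) * 1.443) = 77.0 K

77.0 K


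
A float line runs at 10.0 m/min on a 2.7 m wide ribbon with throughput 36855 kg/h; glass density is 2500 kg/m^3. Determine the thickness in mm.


Ribbon cross-section from mass balance:
  Volume rate = throughput / density = 36855 / 2500 = 14.742 m^3/h
  thickness = volume rate / (speed * 60 * width), i.e.
  thickness = throughput / (60 * speed * width * density) * 1000
  thickness = 36855 / (60 * 10.0 * 2.7 * 2500) * 1000 = 9.1 mm

9.1 mm


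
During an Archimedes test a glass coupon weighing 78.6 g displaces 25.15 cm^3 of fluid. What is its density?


Use the definition of density:
  rho = mass / volume
  rho = 78.6 / 25.15 = 3.125 g/cm^3

3.125 g/cm^3


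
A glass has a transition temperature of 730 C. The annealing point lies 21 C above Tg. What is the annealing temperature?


The annealing temperature is Tg plus the offset:
  T_anneal = 730 + 21 = 751 C

751 C


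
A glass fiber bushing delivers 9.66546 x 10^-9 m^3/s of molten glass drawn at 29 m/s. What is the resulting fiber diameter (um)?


Cross-sectional area from continuity:
  A = Q / v = 9.66546 x 10^-9 / 29 = 3.332917 x 10^-10 m^2
Diameter from circular cross-section:
  d = sqrt(4A / pi) * 10^6 (m -> um)
  d = sqrt(4 * 3.332917 x 10^-10 / pi) * 10^6 = 20.6 um

20.6 um


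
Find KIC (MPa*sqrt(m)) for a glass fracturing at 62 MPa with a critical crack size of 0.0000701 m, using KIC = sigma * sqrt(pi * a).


Fracture toughness: KIC = sigma * sqrt(pi * a)
  pi * a = pi * 0.0000701 = 0.000220226
  sqrt(pi * a) = 0.01484
  KIC = 62 * 0.01484 = 0.92 MPa*sqrt(m)

0.92 MPa*sqrt(m)


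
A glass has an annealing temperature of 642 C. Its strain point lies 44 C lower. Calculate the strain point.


Strain point = annealing point - difference:
  T_strain = 642 - 44 = 598 C

598 C


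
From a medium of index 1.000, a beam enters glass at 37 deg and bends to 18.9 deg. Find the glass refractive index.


Apply Snell's law: n1 * sin(theta1) = n2 * sin(theta2)
  n2 = n1 * sin(theta1) / sin(theta2)
  sin(37) = 0.601815
  sin(18.9) = 0.323917
  n2 = 1.000 * 0.601815 / 0.323917 = 1.8579

1.8579


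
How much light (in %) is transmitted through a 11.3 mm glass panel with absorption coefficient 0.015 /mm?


Beer-Lambert law: T = exp(-alpha * thickness)
  exponent = -0.015 * 11.3 = -0.1695
  T = exp(-0.1695) = 0.8441
  Percentage = 0.8441 * 100 = 84.41%

84.41%


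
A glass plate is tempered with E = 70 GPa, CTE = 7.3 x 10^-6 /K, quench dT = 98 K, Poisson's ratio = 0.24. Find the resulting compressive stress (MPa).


Tempering stress: sigma = E * alpha * dT / (1 - nu)
  E (MPa) = 70 * 1000 = 70000
  Numerator = 70000 * (7.3 x 10^-6) * 98 = 50.078
  Denominator = 1 - 0.24 = 0.76
  sigma = 50.078 / 0.76 = 65.9 MPa

65.9 MPa


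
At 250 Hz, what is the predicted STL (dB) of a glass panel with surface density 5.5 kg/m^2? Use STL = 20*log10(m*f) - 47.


Mass law: STL = 20 * log10(m * f) - 47
  m * f = 5.5 * 250 = 1375
  log10(1375) = 3.1383
  STL = 20 * 3.1383 - 47 = 62.766 - 47 = 15.8 dB

15.8 dB


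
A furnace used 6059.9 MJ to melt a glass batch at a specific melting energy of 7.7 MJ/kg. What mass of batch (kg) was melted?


Rearrange E = m * s for m:
  m = E / s
  m = 6059.9 / 7.7 = 787.0 kg

787.0 kg


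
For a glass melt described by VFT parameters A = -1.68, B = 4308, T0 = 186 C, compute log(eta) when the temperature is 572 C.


VFT equation: log(eta) = A + B / (T - T0)
  T - T0 = 572 - 186 = 386
  B / (T - T0) = 4308 / 386 = 11.161
  log(eta) = -1.68 + 11.161 = 9.481

9.481


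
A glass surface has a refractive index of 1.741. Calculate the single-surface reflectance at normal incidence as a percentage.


Fresnel reflectance at normal incidence:
  R = ((n - 1)/(n + 1))^2
  (n - 1)/(n + 1) = (1.741 - 1)/(1.741 + 1) = 0.270339
  R = 0.270339^2 = 0.0730832
  R(%) = 0.0730832 * 100 = 7.308%

7.308%


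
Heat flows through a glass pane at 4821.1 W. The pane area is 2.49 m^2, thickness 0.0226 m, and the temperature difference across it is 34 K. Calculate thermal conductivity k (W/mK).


Fourier's law rearranged: k = Q * t / (A * dT)
  Numerator = 4821.1 * 0.0226 = 108.95686
  Denominator = 2.49 * 34 = 84.66
  k = 108.95686 / 84.66 = 1.287 W/mK

1.287 W/mK


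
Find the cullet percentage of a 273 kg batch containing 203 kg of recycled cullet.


Cullet ratio = (cullet mass / total batch mass) * 100
  Ratio = 203 / 273 * 100 = 74.36%

74.36%


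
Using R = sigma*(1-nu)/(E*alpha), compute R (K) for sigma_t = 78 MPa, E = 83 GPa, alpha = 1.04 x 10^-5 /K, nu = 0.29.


Thermal shock resistance: R = sigma * (1 - nu) / (E * alpha)
  Numerator = 78 * (1 - 0.29) = 55.38
  Denominator = 83 * 1000 * (1.04 x 10^-5) = 0.8632
  R = 55.38 / 0.8632 = 64.2 K

64.2 K


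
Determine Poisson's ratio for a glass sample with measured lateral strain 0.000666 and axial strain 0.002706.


Poisson's ratio: nu = lateral strain / axial strain
  nu = 0.000666 / 0.002706 = 0.2461

0.2461


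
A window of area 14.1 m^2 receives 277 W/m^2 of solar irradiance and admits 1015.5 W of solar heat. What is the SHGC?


Rearrange Q = Area * SHGC * Irradiance:
  SHGC = Q / (Area * Irradiance)
  SHGC = 1015.5 / (14.1 * 277) = 0.26

0.26


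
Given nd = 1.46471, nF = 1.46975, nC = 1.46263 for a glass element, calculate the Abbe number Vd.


Abbe number formula: Vd = (nd - 1) / (nF - nC)
  nd - 1 = 1.46471 - 1 = 0.46471
  nF - nC = 1.46975 - 1.46263 = 0.00712
  Vd = 0.46471 / 0.00712 = 65.27

65.27


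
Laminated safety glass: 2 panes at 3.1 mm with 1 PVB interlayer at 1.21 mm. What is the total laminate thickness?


Total thickness = glass contribution + PVB contribution
  Glass: 2 * 3.1 = 6.2 mm
  PVB: 1 * 1.21 = 1.21 mm
  Total = 6.2 + 1.21 = 7.41 mm

7.41 mm


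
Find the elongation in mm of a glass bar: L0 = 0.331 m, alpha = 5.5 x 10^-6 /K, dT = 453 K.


Thermal expansion formula: dL = alpha * L0 * dT
  dL = (5.5 x 10^-6) * 0.331 * 453 = 0.00082469 m
Convert to mm: 0.00082469 * 1000 = 0.8247 mm

0.8247 mm


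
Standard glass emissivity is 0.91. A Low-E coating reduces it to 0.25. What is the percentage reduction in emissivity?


Percentage reduction = (1 - coated/uncoated) * 100
  Ratio = 0.25 / 0.91 = 0.2747
  Reduction = (1 - 0.2747) * 100 = 72.5%

72.5%


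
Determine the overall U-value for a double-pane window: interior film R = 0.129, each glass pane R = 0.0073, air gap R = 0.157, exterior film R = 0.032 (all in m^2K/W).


Total thermal resistance (series):
  R_total = R_in + R_glass + R_air + R_glass + R_out
  R_total = 0.129 + 0.0073 + 0.157 + 0.0073 + 0.032 = 0.3326 m^2K/W
U-value = 1 / R_total = 1 / 0.3326 = 3.007 W/m^2K

3.007 W/m^2K


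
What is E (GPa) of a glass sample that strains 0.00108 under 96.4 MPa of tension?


Young's modulus: E = stress / strain
  E = 96.4 MPa / 0.00108 = 89259.26 MPa
Convert to GPa: 89259.26 / 1000 = 89.26 GPa

89.26 GPa


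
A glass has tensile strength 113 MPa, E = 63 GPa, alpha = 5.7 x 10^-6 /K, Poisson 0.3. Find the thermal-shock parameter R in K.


Thermal shock resistance: R = sigma * (1 - nu) / (E * alpha)
  Numerator = 113 * (1 - 0.3) = 79.1
  Denominator = 63 * 1000 * (5.7 x 10^-6) = 0.3591
  R = 79.1 / 0.3591 = 220.3 K

220.3 K


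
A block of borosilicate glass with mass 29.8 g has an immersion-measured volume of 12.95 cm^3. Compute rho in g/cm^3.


Use the definition of density:
  rho = mass / volume
  rho = 29.8 / 12.95 = 2.301 g/cm^3

2.301 g/cm^3


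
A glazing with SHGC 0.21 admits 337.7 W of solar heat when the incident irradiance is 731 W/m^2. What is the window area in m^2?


Rearrange Q = Area * SHGC * Irradiance:
  Area = Q / (SHGC * Irradiance)
  Area = 337.7 / (0.21 * 731) = 2.2 m^2

2.2 m^2


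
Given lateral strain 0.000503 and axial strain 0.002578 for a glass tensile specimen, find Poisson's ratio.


Poisson's ratio: nu = lateral strain / axial strain
  nu = 0.000503 / 0.002578 = 0.1951

0.1951


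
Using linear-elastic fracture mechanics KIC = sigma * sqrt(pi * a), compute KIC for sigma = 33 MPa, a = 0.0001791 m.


Fracture toughness: KIC = sigma * sqrt(pi * a)
  pi * a = pi * 0.0001791 = 0.000562659
  sqrt(pi * a) = 0.02372
  KIC = 33 * 0.02372 = 0.783 MPa*sqrt(m)

0.783 MPa*sqrt(m)


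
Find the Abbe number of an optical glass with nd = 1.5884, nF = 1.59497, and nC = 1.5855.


Abbe number formula: Vd = (nd - 1) / (nF - nC)
  nd - 1 = 1.5884 - 1 = 0.5884
  nF - nC = 1.59497 - 1.5855 = 0.00947
  Vd = 0.5884 / 0.00947 = 62.13

62.13


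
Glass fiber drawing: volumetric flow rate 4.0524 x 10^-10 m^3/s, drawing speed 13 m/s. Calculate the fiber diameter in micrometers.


Cross-sectional area from continuity:
  A = Q / v = 4.0524 x 10^-10 / 13 = 3.117231 x 10^-11 m^2
Diameter from circular cross-section:
  d = sqrt(4A / pi) * 10^6 (m -> um)
  d = sqrt(4 * 3.117231 x 10^-11 / pi) * 10^6 = 6.3 um

6.3 um


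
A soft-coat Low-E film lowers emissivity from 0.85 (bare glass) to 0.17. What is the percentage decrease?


Percentage reduction = (1 - coated/uncoated) * 100
  Ratio = 0.17 / 0.85 = 0.2
  Reduction = (1 - 0.2) * 100 = 80.0%

80.0%


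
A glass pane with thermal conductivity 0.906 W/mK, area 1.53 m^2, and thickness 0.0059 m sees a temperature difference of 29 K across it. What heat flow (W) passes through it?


Fourier's law: Q = k * A * dT / t
  Q = 0.906 * 1.53 * 29 / 0.0059
  Q = 40.19922 / 0.0059 = 6813.4 W

6813.4 W


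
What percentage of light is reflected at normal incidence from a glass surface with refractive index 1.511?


Fresnel reflectance at normal incidence:
  R = ((n - 1)/(n + 1))^2
  (n - 1)/(n + 1) = (1.511 - 1)/(1.511 + 1) = 0.203505
  R = 0.203505^2 = 0.0414143
  R(%) = 0.0414143 * 100 = 4.141%

4.141%


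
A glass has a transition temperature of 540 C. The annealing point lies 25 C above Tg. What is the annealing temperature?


The annealing temperature is Tg plus the offset:
  T_anneal = 540 + 25 = 565 C

565 C


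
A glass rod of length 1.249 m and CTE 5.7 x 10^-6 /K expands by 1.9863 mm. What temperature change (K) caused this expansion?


Rearrange dL = alpha * L0 * dT for dT:
  dT = dL / (alpha * L0)
  dL (m) = 1.9863 / 1000 = 0.0019863
  dT = 0.0019863 / ((5.7 x 10^-6) * 1.249) = 279.0 K

279.0 K


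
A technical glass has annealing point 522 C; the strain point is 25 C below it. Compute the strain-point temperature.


Strain point = annealing point - difference:
  T_strain = 522 - 25 = 497 C

497 C


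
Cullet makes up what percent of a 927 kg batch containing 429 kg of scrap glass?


Cullet ratio = (cullet mass / total batch mass) * 100
  Ratio = 429 / 927 * 100 = 46.28%

46.28%


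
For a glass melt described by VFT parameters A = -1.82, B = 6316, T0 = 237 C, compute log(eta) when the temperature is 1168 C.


VFT equation: log(eta) = A + B / (T - T0)
  T - T0 = 1168 - 237 = 931
  B / (T - T0) = 6316 / 931 = 6.784
  log(eta) = -1.82 + 6.784 = 4.964

4.964


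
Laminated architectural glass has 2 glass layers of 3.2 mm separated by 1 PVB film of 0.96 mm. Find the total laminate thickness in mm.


Total thickness = glass contribution + PVB contribution
  Glass: 2 * 3.2 = 6.4 mm
  PVB: 1 * 0.96 = 0.96 mm
  Total = 6.4 + 0.96 = 7.36 mm

7.36 mm


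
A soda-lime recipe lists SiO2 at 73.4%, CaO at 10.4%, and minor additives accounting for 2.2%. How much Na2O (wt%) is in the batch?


Pieces sum to 100%:
  Na2O = 100 - (SiO2 + CaO + others)
  Na2O = 100 - (73.4 + 10.4 + 2.2) = 14.0%

14.0%


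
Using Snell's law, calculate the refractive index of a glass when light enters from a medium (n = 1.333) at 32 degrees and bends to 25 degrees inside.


Apply Snell's law: n1 * sin(theta1) = n2 * sin(theta2)
  n2 = n1 * sin(theta1) / sin(theta2)
  sin(32) = 0.529919
  sin(25) = 0.422618
  n2 = 1.333 * 0.529919 / 0.422618 = 1.6714

1.6714


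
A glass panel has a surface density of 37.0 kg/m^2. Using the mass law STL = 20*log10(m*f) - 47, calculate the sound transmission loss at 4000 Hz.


Mass law: STL = 20 * log10(m * f) - 47
  m * f = 37.0 * 4000 = 148000
  log10(148000) = 5.17026
  STL = 20 * 5.17026 - 47 = 103.4052 - 47 = 56.4 dB

56.4 dB


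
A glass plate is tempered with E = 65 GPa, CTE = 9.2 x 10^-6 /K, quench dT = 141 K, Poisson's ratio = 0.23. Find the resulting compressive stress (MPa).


Tempering stress: sigma = E * alpha * dT / (1 - nu)
  E (MPa) = 65 * 1000 = 65000
  Numerator = 65000 * (9.2 x 10^-6) * 141 = 84.318
  Denominator = 1 - 0.23 = 0.77
  sigma = 84.318 / 0.77 = 109.5 MPa

109.5 MPa


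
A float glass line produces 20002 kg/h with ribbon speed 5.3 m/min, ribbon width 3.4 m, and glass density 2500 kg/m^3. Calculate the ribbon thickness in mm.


Ribbon cross-section from mass balance:
  Volume rate = throughput / density = 20002 / 2500 = 8.0008 m^3/h
  thickness = volume rate / (speed * 60 * width), i.e.
  thickness = throughput / (60 * speed * width * density) * 1000
  thickness = 20002 / (60 * 5.3 * 3.4 * 2500) * 1000 = 7.4 mm

7.4 mm


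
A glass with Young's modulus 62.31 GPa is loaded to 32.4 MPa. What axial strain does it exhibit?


Rearrange E = sigma / epsilon:
  epsilon = sigma / E
  E (MPa) = 62.31 * 1000 = 62310
  epsilon = 32.4 / 62310 = 0.00052

0.00052


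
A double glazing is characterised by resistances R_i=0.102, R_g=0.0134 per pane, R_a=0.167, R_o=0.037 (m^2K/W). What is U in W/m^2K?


Total thermal resistance (series):
  R_total = R_in + R_glass + R_air + R_glass + R_out
  R_total = 0.102 + 0.0134 + 0.167 + 0.0134 + 0.037 = 0.3328 m^2K/W
U-value = 1 / R_total = 1 / 0.3328 = 3.005 W/m^2K

3.005 W/m^2K


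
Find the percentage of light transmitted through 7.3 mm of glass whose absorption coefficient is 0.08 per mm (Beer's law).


Beer-Lambert law: T = exp(-alpha * thickness)
  exponent = -0.08 * 7.3 = -0.584
  T = exp(-0.584) = 0.5577
  Percentage = 0.5577 * 100 = 55.77%

55.77%


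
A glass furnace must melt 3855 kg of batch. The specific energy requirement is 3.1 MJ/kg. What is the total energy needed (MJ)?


Total energy = mass * specific energy
  E = 3855 * 3.1 = 11950.5 MJ

11950.5 MJ


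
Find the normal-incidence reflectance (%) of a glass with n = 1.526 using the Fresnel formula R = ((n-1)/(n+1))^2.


Fresnel reflectance at normal incidence:
  R = ((n - 1)/(n + 1))^2
  (n - 1)/(n + 1) = (1.526 - 1)/(1.526 + 1) = 0.208234
  R = 0.208234^2 = 0.0433614
  R(%) = 0.0433614 * 100 = 4.336%

4.336%


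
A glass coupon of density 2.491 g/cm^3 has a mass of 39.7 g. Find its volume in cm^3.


Rearrange rho = m / V:
  V = m / rho
  V = 39.7 / 2.491 = 15.937 cm^3

15.937 cm^3


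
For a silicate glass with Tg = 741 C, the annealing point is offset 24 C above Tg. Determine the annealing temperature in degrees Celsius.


The annealing temperature is Tg plus the offset:
  T_anneal = 741 + 24 = 765 C

765 C


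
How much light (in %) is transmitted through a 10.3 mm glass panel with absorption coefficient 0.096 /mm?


Beer-Lambert law: T = exp(-alpha * thickness)
  exponent = -0.096 * 10.3 = -0.9888
  T = exp(-0.9888) = 0.372
  Percentage = 0.372 * 100 = 37.2%

37.2%


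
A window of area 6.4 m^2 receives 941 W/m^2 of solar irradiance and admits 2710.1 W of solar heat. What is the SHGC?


Rearrange Q = Area * SHGC * Irradiance:
  SHGC = Q / (Area * Irradiance)
  SHGC = 2710.1 / (6.4 * 941) = 0.45

0.45


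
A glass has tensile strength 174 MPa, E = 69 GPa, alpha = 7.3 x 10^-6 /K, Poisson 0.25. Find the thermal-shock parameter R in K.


Thermal shock resistance: R = sigma * (1 - nu) / (E * alpha)
  Numerator = 174 * (1 - 0.25) = 130.5
  Denominator = 69 * 1000 * (7.3 x 10^-6) = 0.5037
  R = 130.5 / 0.5037 = 259.1 K

259.1 K


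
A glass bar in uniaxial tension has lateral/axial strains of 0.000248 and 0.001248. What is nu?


Poisson's ratio: nu = lateral strain / axial strain
  nu = 0.000248 / 0.001248 = 0.1987

0.1987


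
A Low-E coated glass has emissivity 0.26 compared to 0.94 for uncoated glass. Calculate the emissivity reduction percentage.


Percentage reduction = (1 - coated/uncoated) * 100
  Ratio = 0.26 / 0.94 = 0.2766
  Reduction = (1 - 0.2766) * 100 = 72.3%

72.3%


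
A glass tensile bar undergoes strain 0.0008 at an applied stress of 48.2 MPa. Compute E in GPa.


Young's modulus: E = stress / strain
  E = 48.2 MPa / 0.0008 = 60250 MPa
Convert to GPa: 60250 / 1000 = 60.25 GPa

60.25 GPa


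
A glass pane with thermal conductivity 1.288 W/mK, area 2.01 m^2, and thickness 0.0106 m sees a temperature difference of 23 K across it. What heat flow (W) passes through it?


Fourier's law: Q = k * A * dT / t
  Q = 1.288 * 2.01 * 23 / 0.0106
  Q = 59.54424 / 0.0106 = 5617.4 W

5617.4 W


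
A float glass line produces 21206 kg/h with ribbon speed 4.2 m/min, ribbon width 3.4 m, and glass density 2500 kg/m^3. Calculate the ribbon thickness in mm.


Ribbon cross-section from mass balance:
  Volume rate = throughput / density = 21206 / 2500 = 8.4824 m^3/h
  thickness = volume rate / (speed * 60 * width), i.e.
  thickness = throughput / (60 * speed * width * density) * 1000
  thickness = 21206 / (60 * 4.2 * 3.4 * 2500) * 1000 = 9.9 mm

9.9 mm


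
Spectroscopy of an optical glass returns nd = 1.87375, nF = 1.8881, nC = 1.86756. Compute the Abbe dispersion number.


Abbe number formula: Vd = (nd - 1) / (nF - nC)
  nd - 1 = 1.87375 - 1 = 0.87375
  nF - nC = 1.8881 - 1.86756 = 0.02054
  Vd = 0.87375 / 0.02054 = 42.54

42.54


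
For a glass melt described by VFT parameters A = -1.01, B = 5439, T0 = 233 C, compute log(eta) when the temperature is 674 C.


VFT equation: log(eta) = A + B / (T - T0)
  T - T0 = 674 - 233 = 441
  B / (T - T0) = 5439 / 441 = 12.333
  log(eta) = -1.01 + 12.333 = 11.323

11.323


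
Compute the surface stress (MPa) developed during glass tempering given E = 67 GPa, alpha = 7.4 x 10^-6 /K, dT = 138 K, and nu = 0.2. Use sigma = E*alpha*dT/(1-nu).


Tempering stress: sigma = E * alpha * dT / (1 - nu)
  E (MPa) = 67 * 1000 = 67000
  Numerator = 67000 * (7.4 x 10^-6) * 138 = 68.4204
  Denominator = 1 - 0.2 = 0.8
  sigma = 68.4204 / 0.8 = 85.5 MPa

85.5 MPa


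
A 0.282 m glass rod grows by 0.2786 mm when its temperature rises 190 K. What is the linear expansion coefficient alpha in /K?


Rearrange dL = alpha * L0 * dT for alpha:
  alpha = dL / (L0 * dT)
  alpha = (0.2786 / 1000) / (0.282 * 190) = 0.0000052 /K = 5.2 x 10^-6 /K

5.2 x 10^-6 /K


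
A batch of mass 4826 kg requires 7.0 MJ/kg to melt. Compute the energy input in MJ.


Total energy = mass * specific energy
  E = 4826 * 7.0 = 33782 MJ

33782 MJ


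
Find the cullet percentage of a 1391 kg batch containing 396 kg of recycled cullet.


Cullet ratio = (cullet mass / total batch mass) * 100
  Ratio = 396 / 1391 * 100 = 28.47%

28.47%


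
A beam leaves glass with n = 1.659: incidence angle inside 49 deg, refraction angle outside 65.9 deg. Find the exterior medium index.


Apply Snell's law: n1 * sin(theta1) = n2 * sin(theta2)
  n2 = n1 * sin(theta1) / sin(theta2)
  sin(49) = 0.75471
  sin(65.9) = 0.912834
  n2 = 1.659 * 0.75471 / 0.912834 = 1.3716

1.3716


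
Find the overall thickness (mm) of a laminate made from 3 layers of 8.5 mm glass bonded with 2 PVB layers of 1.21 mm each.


Total thickness = glass contribution + PVB contribution
  Glass: 3 * 8.5 = 25.5 mm
  PVB: 2 * 1.21 = 2.42 mm
  Total = 25.5 + 2.42 = 27.92 mm

27.92 mm


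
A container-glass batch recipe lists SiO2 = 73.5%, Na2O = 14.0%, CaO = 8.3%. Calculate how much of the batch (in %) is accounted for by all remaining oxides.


Sum the three major oxides:
  SiO2 + Na2O + CaO = 73.5 + 14.0 + 8.3 = 95.8%
Subtract from 100%:
  Others = 100 - 95.8 = 4.2%

4.2%


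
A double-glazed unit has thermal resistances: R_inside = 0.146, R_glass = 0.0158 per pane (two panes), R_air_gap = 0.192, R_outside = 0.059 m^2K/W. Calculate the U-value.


Total thermal resistance (series):
  R_total = R_in + R_glass + R_air + R_glass + R_out
  R_total = 0.146 + 0.0158 + 0.192 + 0.0158 + 0.059 = 0.4286 m^2K/W
U-value = 1 / R_total = 1 / 0.4286 = 2.333 W/m^2K

2.333 W/m^2K


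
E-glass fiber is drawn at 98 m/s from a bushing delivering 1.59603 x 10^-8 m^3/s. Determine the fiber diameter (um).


Cross-sectional area from continuity:
  A = Q / v = 1.59603 x 10^-8 / 98 = 1.628602 x 10^-10 m^2
Diameter from circular cross-section:
  d = sqrt(4A / pi) * 10^6 (m -> um)
  d = sqrt(4 * 1.628602 x 10^-10 / pi) * 10^6 = 14.4 um

14.4 um


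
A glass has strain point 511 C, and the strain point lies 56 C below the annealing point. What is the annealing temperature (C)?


T_anneal = T_strain + gap:
  T_anneal = 511 + 56 = 567 C

567 C


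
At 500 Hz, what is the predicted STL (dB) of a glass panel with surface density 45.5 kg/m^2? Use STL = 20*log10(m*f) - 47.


Mass law: STL = 20 * log10(m * f) - 47
  m * f = 45.5 * 500 = 22750
  log10(22750) = 4.35698
  STL = 20 * 4.35698 - 47 = 87.1396 - 47 = 40.1 dB

40.1 dB


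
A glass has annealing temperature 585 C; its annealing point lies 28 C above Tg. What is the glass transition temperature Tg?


Rearrange T_anneal = Tg + offset for Tg:
  Tg = T_anneal - offset = 585 - 28 = 557 C

557 C


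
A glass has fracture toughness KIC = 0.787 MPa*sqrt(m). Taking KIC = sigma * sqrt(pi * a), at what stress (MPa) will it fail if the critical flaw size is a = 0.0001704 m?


Rearrange KIC = sigma * sqrt(pi * a):
  sigma = KIC / sqrt(pi * a)
  sqrt(pi * 0.0001704) = 0.023137
  sigma = 0.787 / 0.023137 = 34.01 MPa

34.01 MPa


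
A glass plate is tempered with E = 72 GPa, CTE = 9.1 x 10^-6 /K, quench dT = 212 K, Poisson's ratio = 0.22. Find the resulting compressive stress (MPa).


Tempering stress: sigma = E * alpha * dT / (1 - nu)
  E (MPa) = 72 * 1000 = 72000
  Numerator = 72000 * (9.1 x 10^-6) * 212 = 138.9024
  Denominator = 1 - 0.22 = 0.78
  sigma = 138.9024 / 0.78 = 178.1 MPa

178.1 MPa


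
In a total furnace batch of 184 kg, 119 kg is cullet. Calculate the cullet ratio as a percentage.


Cullet ratio = (cullet mass / total batch mass) * 100
  Ratio = 119 / 184 * 100 = 64.67%

64.67%


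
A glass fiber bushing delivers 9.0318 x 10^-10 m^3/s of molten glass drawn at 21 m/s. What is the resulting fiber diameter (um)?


Cross-sectional area from continuity:
  A = Q / v = 9.0318 x 10^-10 / 21 = 4.300857 x 10^-11 m^2
Diameter from circular cross-section:
  d = sqrt(4A / pi) * 10^6 (m -> um)
  d = sqrt(4 * 4.300857 x 10^-11 / pi) * 10^6 = 7.4 um

7.4 um


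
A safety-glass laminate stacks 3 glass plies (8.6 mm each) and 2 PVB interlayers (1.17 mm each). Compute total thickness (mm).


Total thickness = glass contribution + PVB contribution
  Glass: 3 * 8.6 = 25.8 mm
  PVB: 2 * 1.17 = 2.34 mm
  Total = 25.8 + 2.34 = 28.14 mm

28.14 mm


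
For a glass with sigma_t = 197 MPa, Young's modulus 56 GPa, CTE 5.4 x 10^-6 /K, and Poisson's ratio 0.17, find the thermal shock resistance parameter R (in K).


Thermal shock resistance: R = sigma * (1 - nu) / (E * alpha)
  Numerator = 197 * (1 - 0.17) = 163.51
  Denominator = 56 * 1000 * (5.4 x 10^-6) = 0.3024
  R = 163.51 / 0.3024 = 540.7 K

540.7 K


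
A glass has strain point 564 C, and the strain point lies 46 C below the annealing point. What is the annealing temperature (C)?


T_anneal = T_strain + gap:
  T_anneal = 564 + 46 = 610 C

610 C


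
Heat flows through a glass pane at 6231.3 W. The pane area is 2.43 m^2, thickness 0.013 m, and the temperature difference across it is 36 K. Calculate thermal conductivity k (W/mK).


Fourier's law rearranged: k = Q * t / (A * dT)
  Numerator = 6231.3 * 0.013 = 81.0069
  Denominator = 2.43 * 36 = 87.48
  k = 81.0069 / 87.48 = 0.926 W/mK

0.926 W/mK


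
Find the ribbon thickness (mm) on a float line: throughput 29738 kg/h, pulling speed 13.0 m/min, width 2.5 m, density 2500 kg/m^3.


Ribbon cross-section from mass balance:
  Volume rate = throughput / density = 29738 / 2500 = 11.8952 m^3/h
  thickness = volume rate / (speed * 60 * width), i.e.
  thickness = throughput / (60 * speed * width * density) * 1000
  thickness = 29738 / (60 * 13.0 * 2.5 * 2500) * 1000 = 6.1 mm

6.1 mm


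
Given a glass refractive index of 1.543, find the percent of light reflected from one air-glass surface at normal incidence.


Fresnel reflectance at normal incidence:
  R = ((n - 1)/(n + 1))^2
  (n - 1)/(n + 1) = (1.543 - 1)/(1.543 + 1) = 0.213527
  R = 0.213527^2 = 0.0455938
  R(%) = 0.0455938 * 100 = 4.559%

4.559%


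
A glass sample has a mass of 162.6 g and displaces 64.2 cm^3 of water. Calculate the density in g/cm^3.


Use the definition of density:
  rho = mass / volume
  rho = 162.6 / 64.2 = 2.533 g/cm^3

2.533 g/cm^3


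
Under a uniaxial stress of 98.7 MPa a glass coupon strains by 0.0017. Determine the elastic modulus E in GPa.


Young's modulus: E = stress / strain
  E = 98.7 MPa / 0.0017 = 58058.82 MPa
Convert to GPa: 58058.82 / 1000 = 58.06 GPa

58.06 GPa


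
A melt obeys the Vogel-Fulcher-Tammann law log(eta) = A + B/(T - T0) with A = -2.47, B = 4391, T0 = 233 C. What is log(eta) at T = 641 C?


VFT equation: log(eta) = A + B / (T - T0)
  T - T0 = 641 - 233 = 408
  B / (T - T0) = 4391 / 408 = 10.762
  log(eta) = -2.47 + 10.762 = 8.292

8.292


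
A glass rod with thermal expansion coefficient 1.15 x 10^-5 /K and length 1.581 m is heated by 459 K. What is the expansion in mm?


Thermal expansion formula: dL = alpha * L0 * dT
  dL = (1.15 x 10^-5) * 1.581 * 459 = 0.00834531 m
Convert to mm: 0.00834531 * 1000 = 8.3453 mm

8.3453 mm


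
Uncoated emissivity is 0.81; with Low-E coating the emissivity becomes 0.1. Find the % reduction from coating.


Percentage reduction = (1 - coated/uncoated) * 100
  Ratio = 0.1 / 0.81 = 0.1235
  Reduction = (1 - 0.1235) * 100 = 87.7%

87.7%


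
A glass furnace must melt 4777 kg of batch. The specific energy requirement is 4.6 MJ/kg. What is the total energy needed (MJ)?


Total energy = mass * specific energy
  E = 4777 * 4.6 = 21974.2 MJ

21974.2 MJ


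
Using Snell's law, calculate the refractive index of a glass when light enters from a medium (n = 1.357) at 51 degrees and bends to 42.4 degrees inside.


Apply Snell's law: n1 * sin(theta1) = n2 * sin(theta2)
  n2 = n1 * sin(theta1) / sin(theta2)
  sin(51) = 0.777146
  sin(42.4) = 0.674302
  n2 = 1.357 * 0.777146 / 0.674302 = 1.564

1.564


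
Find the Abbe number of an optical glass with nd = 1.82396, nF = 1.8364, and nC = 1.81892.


Abbe number formula: Vd = (nd - 1) / (nF - nC)
  nd - 1 = 1.82396 - 1 = 0.82396
  nF - nC = 1.8364 - 1.81892 = 0.01748
  Vd = 0.82396 / 0.01748 = 47.14

47.14


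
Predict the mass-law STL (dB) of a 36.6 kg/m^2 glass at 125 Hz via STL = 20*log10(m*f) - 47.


Mass law: STL = 20 * log10(m * f) - 47
  m * f = 36.6 * 125 = 4575
  log10(4575) = 3.66039
  STL = 20 * 3.66039 - 47 = 73.2078 - 47 = 26.2 dB

26.2 dB


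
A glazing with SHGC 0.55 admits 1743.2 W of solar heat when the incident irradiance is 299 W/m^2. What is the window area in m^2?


Rearrange Q = Area * SHGC * Irradiance:
  Area = Q / (SHGC * Irradiance)
  Area = 1743.2 / (0.55 * 299) = 10.6 m^2

10.6 m^2


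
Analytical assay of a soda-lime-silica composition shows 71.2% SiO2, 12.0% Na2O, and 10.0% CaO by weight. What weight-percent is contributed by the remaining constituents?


Sum the three major oxides:
  SiO2 + Na2O + CaO = 71.2 + 12.0 + 10.0 = 93.2%
Subtract from 100%:
  Others = 100 - 93.2 = 6.8%

6.8%


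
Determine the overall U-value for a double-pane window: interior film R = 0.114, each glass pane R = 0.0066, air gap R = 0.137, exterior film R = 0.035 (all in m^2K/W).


Total thermal resistance (series):
  R_total = R_in + R_glass + R_air + R_glass + R_out
  R_total = 0.114 + 0.0066 + 0.137 + 0.0066 + 0.035 = 0.2992 m^2K/W
U-value = 1 / R_total = 1 / 0.2992 = 3.342 W/m^2K

3.342 W/m^2K
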